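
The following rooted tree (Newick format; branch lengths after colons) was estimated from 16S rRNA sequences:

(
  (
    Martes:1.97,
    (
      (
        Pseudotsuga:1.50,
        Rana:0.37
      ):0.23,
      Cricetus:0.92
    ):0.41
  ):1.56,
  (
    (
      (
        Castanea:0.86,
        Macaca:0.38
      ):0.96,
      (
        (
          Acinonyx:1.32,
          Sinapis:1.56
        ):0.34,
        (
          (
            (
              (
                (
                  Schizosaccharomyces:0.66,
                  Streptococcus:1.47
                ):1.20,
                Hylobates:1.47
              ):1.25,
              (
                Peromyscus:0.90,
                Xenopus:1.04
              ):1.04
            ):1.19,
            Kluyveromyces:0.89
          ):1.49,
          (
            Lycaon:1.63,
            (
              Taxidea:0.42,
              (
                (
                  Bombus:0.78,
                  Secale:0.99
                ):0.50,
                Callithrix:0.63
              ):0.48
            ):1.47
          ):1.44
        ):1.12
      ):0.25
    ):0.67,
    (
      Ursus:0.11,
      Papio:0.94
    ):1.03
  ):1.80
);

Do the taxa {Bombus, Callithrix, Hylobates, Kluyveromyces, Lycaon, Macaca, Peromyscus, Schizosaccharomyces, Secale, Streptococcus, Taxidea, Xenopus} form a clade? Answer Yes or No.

No

The MRCA of the listed taxa subtends ((Castanea,Macaca),((Acinonyx,Sinapis),(((((Schizosaccharomyces,Streptococcus),Hylobates),(Peromyscus,Xenopus)),Kluyveromyces),(Lycaon,(Taxidea,((Bombus,Secale),Callithrix)))))).
That clade also contains Acinonyx, Castanea, Sinapis, which are not in the proposed group, so the group is not monophyletic.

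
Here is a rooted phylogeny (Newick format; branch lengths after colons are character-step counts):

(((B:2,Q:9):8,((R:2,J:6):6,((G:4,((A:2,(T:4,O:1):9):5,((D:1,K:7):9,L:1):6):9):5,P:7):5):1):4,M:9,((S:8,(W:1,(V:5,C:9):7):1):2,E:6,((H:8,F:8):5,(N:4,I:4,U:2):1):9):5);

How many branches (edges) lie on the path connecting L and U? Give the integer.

The MRCA of L and U is the root of the tree.
From L up to that node: 7 branches. From U up to the same node: 4 branches. Total: 7 + 4 = 11.

11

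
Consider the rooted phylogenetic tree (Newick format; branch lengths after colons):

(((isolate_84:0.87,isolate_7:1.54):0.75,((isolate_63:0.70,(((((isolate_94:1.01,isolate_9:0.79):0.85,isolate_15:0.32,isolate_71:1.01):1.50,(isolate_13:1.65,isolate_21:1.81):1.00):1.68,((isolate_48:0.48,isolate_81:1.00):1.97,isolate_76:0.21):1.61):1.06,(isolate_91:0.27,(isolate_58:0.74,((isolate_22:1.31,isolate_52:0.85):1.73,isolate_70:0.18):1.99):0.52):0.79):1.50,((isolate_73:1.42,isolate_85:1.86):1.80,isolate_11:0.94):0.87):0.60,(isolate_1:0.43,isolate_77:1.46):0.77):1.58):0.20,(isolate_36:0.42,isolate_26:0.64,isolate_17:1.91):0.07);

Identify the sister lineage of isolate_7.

isolate_7 attaches to the tree at the node subtending (isolate_84,isolate_7).
The other lineage descending from that same node — the sister group — is the single tip isolate_84.

isolate_84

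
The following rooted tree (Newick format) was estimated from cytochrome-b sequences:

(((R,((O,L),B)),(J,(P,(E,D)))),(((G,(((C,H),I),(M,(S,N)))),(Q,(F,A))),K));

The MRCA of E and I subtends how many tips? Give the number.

19

The MRCA of E and I is the root, so the clade is the entire tree.
That clade contains 19 terminal taxa: A, B, C, D, E, F, G, H, I, J, K, L, M, N, O, P, Q, R, S.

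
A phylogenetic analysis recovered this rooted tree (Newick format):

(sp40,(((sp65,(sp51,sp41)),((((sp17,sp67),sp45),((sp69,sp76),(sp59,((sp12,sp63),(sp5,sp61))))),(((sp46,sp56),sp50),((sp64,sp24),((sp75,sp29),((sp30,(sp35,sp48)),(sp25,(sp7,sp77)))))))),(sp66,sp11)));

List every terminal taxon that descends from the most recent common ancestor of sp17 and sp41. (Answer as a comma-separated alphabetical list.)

sp12, sp17, sp24, sp25, sp29, sp30, sp35, sp41, sp45, sp46, sp48, sp5, sp50, sp51, sp56, sp59, sp61, sp63, sp64, sp65, sp67, sp69, sp7, sp75, sp76, sp77

Tracing sp17: it sits inside (sp17,sp67).
Tracing sp41: it sits inside (sp51,sp41).
The smallest clade enclosing both is ((sp65,(sp51,sp41)),((((sp17,sp67),sp45),((sp69,sp76),(sp59,((sp12,sp63),(sp5,sp61))))),(((sp46,sp56),sp50),((sp64,sp24),((sp75,sp29),((sp30,(sp35,sp48)),(sp25,(sp7,sp77)))))))); the answer is its 26 terminal taxa in alphabetical order.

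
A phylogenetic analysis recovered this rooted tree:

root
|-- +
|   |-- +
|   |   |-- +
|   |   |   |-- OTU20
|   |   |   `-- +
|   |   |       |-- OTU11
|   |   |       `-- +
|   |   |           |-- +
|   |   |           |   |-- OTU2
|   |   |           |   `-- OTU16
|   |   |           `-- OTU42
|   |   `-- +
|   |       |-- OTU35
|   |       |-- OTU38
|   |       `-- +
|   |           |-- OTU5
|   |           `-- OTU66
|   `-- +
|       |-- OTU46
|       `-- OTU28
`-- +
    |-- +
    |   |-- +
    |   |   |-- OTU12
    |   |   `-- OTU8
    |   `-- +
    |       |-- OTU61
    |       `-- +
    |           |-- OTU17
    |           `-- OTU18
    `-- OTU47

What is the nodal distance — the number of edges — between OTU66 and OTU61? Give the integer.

9

The MRCA of OTU66 and OTU61 is the root of the tree.
From OTU66 up to that node: 5 branches. From OTU61 up to the same node: 4 branches. Total: 5 + 4 = 9.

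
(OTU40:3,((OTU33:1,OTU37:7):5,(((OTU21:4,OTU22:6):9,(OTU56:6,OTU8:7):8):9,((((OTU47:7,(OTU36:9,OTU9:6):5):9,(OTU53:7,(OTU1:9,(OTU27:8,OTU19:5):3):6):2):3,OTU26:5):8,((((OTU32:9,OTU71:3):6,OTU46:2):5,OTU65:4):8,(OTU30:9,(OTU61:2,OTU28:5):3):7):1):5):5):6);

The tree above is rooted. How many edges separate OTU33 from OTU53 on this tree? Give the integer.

8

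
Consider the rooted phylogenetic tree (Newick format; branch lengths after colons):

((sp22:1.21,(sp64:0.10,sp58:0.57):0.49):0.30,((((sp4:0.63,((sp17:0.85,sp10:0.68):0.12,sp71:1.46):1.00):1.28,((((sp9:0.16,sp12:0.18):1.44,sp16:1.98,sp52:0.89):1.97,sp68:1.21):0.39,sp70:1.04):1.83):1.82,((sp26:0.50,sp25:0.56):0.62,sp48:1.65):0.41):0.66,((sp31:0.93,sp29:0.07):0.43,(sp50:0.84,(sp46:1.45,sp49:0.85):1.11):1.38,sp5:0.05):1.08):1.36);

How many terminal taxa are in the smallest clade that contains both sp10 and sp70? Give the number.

10

The MRCA of sp10 and sp70 is the node subtending ((sp4,((sp17,sp10),sp71)),((((sp9,sp12),sp16,sp52),sp68),sp70)).
That clade contains 10 terminal taxa: sp10, sp12, sp16, sp17, sp4, sp52, sp68, sp70, sp71, sp9.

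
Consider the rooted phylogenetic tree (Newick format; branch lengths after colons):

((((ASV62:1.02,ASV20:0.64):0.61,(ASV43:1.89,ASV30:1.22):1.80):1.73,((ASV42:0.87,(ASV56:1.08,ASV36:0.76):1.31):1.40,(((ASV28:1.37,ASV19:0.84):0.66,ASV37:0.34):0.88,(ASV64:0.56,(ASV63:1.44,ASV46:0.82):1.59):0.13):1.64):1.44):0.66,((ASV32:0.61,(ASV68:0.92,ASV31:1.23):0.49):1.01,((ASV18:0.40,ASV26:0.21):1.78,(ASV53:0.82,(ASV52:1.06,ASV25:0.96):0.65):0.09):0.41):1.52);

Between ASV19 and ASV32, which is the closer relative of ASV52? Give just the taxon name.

The MRCA of ASV52 and ASV32 subtends ((ASV32,(ASV68,ASV31)),((ASV18,ASV26),(ASV53,(ASV52,ASV25)))) (8 taxa).
The MRCA of ASV52 and ASV19 is the root, subtending the entire tree (21 taxa).
The first is nested inside the second, so ASV52 shares a more recent common ancestor with ASV32.

ASV32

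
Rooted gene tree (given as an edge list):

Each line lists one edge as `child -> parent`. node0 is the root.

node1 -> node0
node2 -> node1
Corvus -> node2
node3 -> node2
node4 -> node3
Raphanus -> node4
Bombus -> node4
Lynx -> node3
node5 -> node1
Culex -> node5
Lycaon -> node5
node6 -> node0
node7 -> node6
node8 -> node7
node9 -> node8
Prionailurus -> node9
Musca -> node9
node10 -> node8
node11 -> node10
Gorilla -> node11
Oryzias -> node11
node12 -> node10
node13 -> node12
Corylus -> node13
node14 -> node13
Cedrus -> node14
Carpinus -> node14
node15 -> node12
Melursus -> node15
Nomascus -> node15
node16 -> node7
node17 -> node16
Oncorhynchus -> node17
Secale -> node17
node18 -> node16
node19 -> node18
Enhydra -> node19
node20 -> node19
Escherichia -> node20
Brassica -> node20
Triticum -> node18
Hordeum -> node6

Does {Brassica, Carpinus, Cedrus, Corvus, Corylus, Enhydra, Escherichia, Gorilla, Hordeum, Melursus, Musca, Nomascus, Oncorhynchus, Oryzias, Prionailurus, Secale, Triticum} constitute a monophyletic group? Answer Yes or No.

No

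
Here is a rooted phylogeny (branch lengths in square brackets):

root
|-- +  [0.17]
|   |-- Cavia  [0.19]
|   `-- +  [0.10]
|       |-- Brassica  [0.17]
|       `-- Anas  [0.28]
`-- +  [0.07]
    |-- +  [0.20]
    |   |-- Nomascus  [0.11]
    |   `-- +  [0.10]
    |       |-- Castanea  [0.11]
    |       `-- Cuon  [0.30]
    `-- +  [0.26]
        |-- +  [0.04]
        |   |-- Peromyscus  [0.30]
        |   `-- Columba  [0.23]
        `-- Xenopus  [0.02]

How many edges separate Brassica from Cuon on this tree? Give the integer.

7

The MRCA of Brassica and Cuon is the root of the tree.
From Brassica up to that node: 3 branches. From Cuon up to the same node: 4 branches. Total: 3 + 4 = 7.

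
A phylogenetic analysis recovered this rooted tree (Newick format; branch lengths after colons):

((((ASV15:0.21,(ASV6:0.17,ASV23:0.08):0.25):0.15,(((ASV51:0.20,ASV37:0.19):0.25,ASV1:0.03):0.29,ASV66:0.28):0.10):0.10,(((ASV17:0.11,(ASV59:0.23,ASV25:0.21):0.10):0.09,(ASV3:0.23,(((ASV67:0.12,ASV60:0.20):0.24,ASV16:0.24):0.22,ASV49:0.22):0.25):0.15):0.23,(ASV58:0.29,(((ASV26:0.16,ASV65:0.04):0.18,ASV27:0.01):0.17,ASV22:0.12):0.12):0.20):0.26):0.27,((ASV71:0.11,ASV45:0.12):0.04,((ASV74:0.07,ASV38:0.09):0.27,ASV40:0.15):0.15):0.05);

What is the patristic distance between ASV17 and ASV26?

1.26

The path runs ASV17 → … → MRCA → … → ASV26; the MRCA is the node subtending (((ASV17,(ASV59,ASV25)),(ASV3,(((ASV67,ASV60),ASV16),ASV49))),(ASV58,(((ASV26,ASV65),ASV27),ASV22))).
Branch lengths along that path: 0.11 + 0.09 + 0.23 + 0.20 + 0.12 + 0.17 + 0.18 + 0.16 = 1.26.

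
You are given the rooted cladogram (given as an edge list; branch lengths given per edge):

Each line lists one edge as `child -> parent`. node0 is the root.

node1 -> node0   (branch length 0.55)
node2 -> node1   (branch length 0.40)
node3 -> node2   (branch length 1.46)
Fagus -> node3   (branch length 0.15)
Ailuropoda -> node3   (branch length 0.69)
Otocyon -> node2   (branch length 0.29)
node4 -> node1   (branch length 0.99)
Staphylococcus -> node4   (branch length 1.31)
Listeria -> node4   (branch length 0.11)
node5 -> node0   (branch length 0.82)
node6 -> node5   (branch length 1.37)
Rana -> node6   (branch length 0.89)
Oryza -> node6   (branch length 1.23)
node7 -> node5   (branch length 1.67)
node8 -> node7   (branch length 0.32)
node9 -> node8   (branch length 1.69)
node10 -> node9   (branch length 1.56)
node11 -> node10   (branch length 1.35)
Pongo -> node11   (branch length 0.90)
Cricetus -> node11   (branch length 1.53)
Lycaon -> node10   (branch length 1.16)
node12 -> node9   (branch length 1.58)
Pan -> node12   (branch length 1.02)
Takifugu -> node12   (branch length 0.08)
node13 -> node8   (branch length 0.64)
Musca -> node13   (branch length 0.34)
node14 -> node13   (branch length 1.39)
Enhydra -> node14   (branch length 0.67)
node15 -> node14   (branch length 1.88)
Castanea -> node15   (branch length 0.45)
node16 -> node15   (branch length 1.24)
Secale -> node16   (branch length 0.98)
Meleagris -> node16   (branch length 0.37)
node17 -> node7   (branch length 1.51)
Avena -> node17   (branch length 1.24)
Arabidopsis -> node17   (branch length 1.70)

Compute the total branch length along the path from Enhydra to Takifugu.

6.05

The path runs Enhydra → … → MRCA → … → Takifugu; the MRCA is the node subtending ((((Pongo,Cricetus),Lycaon),(Pan,Takifugu)),(Musca,(Enhydra,(Castanea,(Secale,Meleagris))))).
Branch lengths along that path: 0.67 + 1.39 + 0.64 + 1.69 + 1.58 + 0.08 = 6.05.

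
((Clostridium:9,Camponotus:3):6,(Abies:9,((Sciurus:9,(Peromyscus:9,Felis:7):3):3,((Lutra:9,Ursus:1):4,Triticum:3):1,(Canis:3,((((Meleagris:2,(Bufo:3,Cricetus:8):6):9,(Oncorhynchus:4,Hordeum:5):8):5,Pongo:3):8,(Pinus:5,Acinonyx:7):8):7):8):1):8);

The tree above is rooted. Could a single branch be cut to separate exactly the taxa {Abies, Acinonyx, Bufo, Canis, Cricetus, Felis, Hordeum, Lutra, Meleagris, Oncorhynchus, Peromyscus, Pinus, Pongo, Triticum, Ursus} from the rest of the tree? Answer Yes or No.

The MRCA of the listed taxa subtends (Abies,((Sciurus,(Peromyscus,Felis)),((Lutra,Ursus),Triticum),(Canis,((((Meleagris,(Bufo,Cricetus)),(Oncorhynchus,Hordeum)),Pongo),(Pinus,Acinonyx))))).
That clade also contains Sciurus, which is not in the proposed group, so the group is not monophyletic.

No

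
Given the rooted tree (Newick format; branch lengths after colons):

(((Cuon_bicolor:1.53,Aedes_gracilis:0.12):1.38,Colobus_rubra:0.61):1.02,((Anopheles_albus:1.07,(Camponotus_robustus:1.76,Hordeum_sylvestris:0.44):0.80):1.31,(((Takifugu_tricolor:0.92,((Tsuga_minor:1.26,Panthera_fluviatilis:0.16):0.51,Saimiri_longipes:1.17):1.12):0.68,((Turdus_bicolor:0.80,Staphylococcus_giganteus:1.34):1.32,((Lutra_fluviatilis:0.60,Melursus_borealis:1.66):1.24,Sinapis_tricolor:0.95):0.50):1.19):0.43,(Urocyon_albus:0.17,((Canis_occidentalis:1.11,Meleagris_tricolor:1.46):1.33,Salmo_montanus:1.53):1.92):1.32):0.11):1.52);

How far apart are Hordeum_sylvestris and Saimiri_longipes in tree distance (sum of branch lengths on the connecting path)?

The path runs Hordeum_sylvestris → … → MRCA → … → Saimiri_longipes; the MRCA is the node subtending ((Anopheles_albus,(Camponotus_robustus,Hordeum_sylvestris)),(((Takifugu_tricolor,((Tsuga_minor,Panthera_fluviatilis),Saimiri_longipes)),((Turdus_bicolor,Staphylococcus_giganteus),((Lutra_fluviatilis,Melursus_borealis),Sinapis_tricolor))),(Urocyon_albus,((Canis_occidentalis,Meleagris_tricolor),Salmo_montanus)))).
Branch lengths along that path: 0.44 + 0.80 + 1.31 + 0.11 + 0.43 + 0.68 + 1.12 + 1.17 = 6.06.

6.06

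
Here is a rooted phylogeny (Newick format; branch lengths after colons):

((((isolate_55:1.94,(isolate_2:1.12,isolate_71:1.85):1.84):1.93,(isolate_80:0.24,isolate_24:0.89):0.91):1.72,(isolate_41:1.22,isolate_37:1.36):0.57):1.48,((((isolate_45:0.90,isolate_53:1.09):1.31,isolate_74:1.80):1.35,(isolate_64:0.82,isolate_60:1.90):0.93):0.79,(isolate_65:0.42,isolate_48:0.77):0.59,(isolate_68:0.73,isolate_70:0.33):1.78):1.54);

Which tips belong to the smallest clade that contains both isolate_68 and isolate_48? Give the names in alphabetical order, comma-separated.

isolate_45, isolate_48, isolate_53, isolate_60, isolate_64, isolate_65, isolate_68, isolate_70, isolate_74

Tracing isolate_68: it sits inside (isolate_68,isolate_70).
Tracing isolate_48: it sits inside (isolate_65,isolate_48).
The smallest clade enclosing both is ((((isolate_45,isolate_53),isolate_74),(isolate_64,isolate_60)),(isolate_65,isolate_48),(isolate_68,isolate_70)); the answer is its 9 terminal taxa in alphabetical order.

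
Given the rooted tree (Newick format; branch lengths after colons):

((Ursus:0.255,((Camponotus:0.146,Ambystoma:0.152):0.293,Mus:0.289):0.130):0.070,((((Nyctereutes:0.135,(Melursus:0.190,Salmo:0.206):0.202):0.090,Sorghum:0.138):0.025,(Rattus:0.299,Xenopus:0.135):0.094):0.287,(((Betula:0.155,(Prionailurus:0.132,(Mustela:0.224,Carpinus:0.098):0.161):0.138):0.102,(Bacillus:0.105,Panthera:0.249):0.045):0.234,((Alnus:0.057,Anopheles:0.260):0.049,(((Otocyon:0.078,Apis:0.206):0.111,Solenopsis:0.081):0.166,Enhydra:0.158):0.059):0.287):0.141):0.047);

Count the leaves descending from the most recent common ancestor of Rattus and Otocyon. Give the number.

18

The MRCA of Rattus and Otocyon is the node subtending ((((Nyctereutes,(Melursus,Salmo)),Sorghum),(Rattus,Xenopus)),(((Betula,(Prionailurus,(Mustela,Carpinus))),(Bacillus,Panthera)),((Alnus,Anopheles),(((Otocyon,Apis),Solenopsis),Enhydra)))).
That clade contains 18 terminal taxa: Alnus, Anopheles, Apis, Bacillus, Betula, Carpinus, Enhydra, Melursus, Mustela, Nyctereutes, Otocyon, Panthera, Prionailurus, Rattus, Salmo, Solenopsis, Sorghum, Xenopus.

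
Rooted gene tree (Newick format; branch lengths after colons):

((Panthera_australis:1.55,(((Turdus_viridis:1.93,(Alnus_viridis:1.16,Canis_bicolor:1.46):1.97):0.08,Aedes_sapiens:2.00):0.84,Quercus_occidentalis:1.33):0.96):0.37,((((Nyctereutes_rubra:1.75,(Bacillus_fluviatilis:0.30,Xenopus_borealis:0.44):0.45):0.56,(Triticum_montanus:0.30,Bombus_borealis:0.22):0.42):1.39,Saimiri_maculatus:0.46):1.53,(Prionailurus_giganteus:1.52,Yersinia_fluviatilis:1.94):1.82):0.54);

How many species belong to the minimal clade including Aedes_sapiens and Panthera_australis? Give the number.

The MRCA of Aedes_sapiens and Panthera_australis is the node subtending (Panthera_australis,(((Turdus_viridis,(Alnus_viridis,Canis_bicolor)),Aedes_sapiens),Quercus_occidentalis)).
That clade contains 6 terminal taxa: Aedes_sapiens, Alnus_viridis, Canis_bicolor, Panthera_australis, Quercus_occidentalis, Turdus_viridis.

6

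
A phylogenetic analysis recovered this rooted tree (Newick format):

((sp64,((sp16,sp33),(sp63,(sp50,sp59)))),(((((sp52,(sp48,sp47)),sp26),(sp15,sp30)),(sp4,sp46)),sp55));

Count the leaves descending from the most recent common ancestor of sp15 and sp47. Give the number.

6

The MRCA of sp15 and sp47 is the node subtending (((sp52,(sp48,sp47)),sp26),(sp15,sp30)).
That clade contains 6 terminal taxa: sp15, sp26, sp30, sp47, sp48, sp52.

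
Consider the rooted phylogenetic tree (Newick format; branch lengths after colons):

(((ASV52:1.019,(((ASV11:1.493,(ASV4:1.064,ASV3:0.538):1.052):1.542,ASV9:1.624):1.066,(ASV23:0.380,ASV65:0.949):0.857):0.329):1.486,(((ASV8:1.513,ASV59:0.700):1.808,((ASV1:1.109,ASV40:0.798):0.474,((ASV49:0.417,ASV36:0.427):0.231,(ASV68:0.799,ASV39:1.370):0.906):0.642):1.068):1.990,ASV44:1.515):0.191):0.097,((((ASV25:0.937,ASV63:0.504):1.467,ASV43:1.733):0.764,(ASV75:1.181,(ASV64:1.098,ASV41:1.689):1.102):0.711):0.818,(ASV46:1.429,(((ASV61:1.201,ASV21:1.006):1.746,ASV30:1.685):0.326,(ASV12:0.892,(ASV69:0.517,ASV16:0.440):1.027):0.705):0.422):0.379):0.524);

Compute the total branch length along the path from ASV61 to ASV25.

The path runs ASV61 → … → MRCA → … → ASV25; the MRCA is the node subtending ((((ASV25,ASV63),ASV43),(ASV75,(ASV64,ASV41))),(ASV46,(((ASV61,ASV21),ASV30),(ASV12,(ASV69,ASV16))))).
Branch lengths along that path: 1.201 + 1.746 + 0.326 + 0.422 + 0.379 + 0.818 + 0.764 + 1.467 + 0.937 = 8.060.

8.060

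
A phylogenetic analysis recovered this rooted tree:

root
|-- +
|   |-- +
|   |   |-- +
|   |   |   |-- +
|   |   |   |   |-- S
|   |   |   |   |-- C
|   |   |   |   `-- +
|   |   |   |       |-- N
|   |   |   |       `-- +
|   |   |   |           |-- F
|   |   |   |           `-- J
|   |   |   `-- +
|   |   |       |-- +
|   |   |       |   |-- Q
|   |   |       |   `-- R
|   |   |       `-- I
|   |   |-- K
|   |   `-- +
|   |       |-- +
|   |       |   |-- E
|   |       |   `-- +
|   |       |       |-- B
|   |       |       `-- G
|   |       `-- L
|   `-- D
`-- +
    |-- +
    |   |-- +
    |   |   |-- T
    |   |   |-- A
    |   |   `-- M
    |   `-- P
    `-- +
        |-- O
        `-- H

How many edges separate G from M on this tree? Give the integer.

10

The MRCA of G and M is the root of the tree.
From G up to that node: 6 branches. From M up to the same node: 4 branches. Total: 6 + 4 = 10.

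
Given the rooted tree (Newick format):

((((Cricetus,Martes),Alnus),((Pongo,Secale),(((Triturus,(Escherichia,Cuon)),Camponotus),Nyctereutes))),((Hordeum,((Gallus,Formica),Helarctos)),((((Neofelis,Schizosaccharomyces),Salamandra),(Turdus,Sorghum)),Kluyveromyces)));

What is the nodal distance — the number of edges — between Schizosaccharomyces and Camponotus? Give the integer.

The MRCA of Schizosaccharomyces and Camponotus is the root of the tree.
From Schizosaccharomyces up to that node: 6 branches. From Camponotus up to the same node: 5 branches. Total: 6 + 5 = 11.

11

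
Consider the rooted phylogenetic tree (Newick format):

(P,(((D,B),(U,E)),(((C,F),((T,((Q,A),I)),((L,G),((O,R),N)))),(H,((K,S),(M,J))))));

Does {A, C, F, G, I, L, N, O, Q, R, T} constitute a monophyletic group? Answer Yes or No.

Yes

The most recent common ancestor of these taxa subtends ((C,F),((T,((Q,A),I)),((L,G),((O,R),N)))).
That clade has exactly 11 tips — every listed taxon and nothing else — so the group is monophyletic.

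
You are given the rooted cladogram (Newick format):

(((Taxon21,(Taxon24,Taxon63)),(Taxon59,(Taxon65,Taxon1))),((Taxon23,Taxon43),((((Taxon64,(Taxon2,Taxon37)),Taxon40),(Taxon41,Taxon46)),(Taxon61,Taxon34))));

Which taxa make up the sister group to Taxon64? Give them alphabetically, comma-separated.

Taxon2, Taxon37

Taxon64 attaches to the tree at the node subtending (Taxon64,(Taxon2,Taxon37)).
The other lineage descending from that same node — the sister group — is (Taxon2,Taxon37); its 2 tips in alphabetical order are the answer.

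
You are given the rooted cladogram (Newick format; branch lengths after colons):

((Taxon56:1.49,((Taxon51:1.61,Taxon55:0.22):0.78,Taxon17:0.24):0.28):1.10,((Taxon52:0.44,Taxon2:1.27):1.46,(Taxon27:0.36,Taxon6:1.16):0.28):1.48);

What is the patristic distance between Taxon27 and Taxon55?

The path runs Taxon27 → … → MRCA → … → Taxon55; the MRCA is the root of the tree.
Branch lengths along that path: 0.36 + 0.28 + 1.48 + 1.10 + 0.28 + 0.78 + 0.22 = 4.50.

4.50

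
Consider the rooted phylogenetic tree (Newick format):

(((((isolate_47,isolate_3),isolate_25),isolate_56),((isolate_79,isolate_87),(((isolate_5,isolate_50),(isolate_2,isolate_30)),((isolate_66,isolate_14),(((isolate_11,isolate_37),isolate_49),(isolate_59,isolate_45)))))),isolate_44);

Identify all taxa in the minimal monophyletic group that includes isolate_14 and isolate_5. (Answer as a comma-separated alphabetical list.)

Tracing isolate_14: it sits inside (isolate_66,isolate_14).
Tracing isolate_5: it sits inside (isolate_5,isolate_50).
The smallest clade enclosing both is (((isolate_5,isolate_50),(isolate_2,isolate_30)),((isolate_66,isolate_14),(((isolate_11,isolate_37),isolate_49),(isolate_59,isolate_45)))); the answer is its 11 terminal taxa in alphabetical order.

isolate_11, isolate_14, isolate_2, isolate_30, isolate_37, isolate_45, isolate_49, isolate_5, isolate_50, isolate_59, isolate_66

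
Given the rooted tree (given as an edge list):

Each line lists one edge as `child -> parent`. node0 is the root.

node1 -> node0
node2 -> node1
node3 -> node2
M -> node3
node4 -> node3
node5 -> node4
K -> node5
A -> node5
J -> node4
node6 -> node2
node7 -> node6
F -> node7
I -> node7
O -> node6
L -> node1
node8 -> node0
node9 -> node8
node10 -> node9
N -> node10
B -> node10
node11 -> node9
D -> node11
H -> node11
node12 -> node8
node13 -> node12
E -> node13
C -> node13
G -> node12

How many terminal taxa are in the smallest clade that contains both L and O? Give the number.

8

The MRCA of L and O is the node subtending (((M,((K,A),J)),((F,I),O)),L).
That clade contains 8 terminal taxa: A, F, I, J, K, L, M, O.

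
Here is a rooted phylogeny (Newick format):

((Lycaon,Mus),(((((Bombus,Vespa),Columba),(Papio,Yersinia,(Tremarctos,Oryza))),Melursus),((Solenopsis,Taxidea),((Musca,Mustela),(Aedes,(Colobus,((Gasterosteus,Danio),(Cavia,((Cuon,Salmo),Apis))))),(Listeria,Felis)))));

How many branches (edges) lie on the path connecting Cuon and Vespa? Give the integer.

14

The MRCA of Cuon and Vespa is the node subtending (((((Bombus,Vespa),Columba),(Papio,Yersinia,(Tremarctos,Oryza))),Melursus),((Solenopsis,Taxidea),((Musca,Mustela),(Aedes,(Colobus,((Gasterosteus,Danio),(Cavia,((Cuon,Salmo),Apis))))),(Listeria,Felis)))).
From Cuon up to that node: 9 branches. From Vespa up to the same node: 5 branches. Total: 9 + 5 = 14.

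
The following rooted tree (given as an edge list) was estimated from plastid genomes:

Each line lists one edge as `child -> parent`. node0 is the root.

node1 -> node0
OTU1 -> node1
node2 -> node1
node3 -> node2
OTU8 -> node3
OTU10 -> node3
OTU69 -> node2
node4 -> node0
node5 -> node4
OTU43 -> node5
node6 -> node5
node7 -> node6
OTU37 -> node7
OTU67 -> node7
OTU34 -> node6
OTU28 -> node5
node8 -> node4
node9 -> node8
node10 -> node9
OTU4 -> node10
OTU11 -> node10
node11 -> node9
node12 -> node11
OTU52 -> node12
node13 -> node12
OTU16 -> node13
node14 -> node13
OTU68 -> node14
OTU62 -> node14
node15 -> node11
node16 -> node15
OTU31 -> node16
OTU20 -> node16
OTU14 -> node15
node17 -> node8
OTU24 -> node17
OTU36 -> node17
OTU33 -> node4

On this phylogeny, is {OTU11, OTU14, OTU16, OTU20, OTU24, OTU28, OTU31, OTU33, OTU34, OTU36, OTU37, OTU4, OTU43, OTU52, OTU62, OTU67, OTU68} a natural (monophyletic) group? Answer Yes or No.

Yes

The most recent common ancestor of these taxa subtends ((OTU43,((OTU37,OTU67),OTU34),OTU28),(((OTU4,OTU11),((OTU52,(OTU16,(OTU68,OTU62))),((OTU31,OTU20),OTU14))),(OTU24,OTU36)),OTU33).
That clade has exactly 17 tips — every listed taxon and nothing else — so the group is monophyletic.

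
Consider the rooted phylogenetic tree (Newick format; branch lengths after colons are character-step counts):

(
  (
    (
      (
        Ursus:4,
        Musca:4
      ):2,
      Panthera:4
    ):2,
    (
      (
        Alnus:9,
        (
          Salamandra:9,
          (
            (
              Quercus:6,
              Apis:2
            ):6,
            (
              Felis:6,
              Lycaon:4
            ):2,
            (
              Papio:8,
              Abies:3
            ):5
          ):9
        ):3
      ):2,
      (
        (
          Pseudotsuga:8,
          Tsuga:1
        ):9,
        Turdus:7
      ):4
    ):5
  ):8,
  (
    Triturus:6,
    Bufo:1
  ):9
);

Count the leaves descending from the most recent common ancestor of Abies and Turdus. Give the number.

11

The MRCA of Abies and Turdus is the node subtending ((Alnus,(Salamandra,((Quercus,Apis),(Felis,Lycaon),(Papio,Abies)))),((Pseudotsuga,Tsuga),Turdus)).
That clade contains 11 terminal taxa: Abies, Alnus, Apis, Felis, Lycaon, Papio, Pseudotsuga, Quercus, Salamandra, Tsuga, Turdus.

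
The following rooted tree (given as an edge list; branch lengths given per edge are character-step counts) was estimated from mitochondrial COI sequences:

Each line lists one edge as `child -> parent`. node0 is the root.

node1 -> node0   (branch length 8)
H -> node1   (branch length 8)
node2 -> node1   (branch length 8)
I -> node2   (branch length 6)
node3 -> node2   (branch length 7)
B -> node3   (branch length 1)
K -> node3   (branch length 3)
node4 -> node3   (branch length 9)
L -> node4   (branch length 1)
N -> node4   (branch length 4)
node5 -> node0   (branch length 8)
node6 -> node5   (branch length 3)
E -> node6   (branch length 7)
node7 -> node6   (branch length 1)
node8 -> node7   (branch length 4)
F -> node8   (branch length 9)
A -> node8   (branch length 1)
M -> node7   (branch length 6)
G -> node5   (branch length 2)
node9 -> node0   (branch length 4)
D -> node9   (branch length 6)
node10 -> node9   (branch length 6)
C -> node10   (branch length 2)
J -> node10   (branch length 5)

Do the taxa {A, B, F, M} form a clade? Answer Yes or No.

No

The MRCA of the listed taxa is the root, so the smallest clade containing them is the whole tree.
That clade also contains C, D, E, G, H, I, J, K, L, N, which are not in the proposed group, so the group is not monophyletic.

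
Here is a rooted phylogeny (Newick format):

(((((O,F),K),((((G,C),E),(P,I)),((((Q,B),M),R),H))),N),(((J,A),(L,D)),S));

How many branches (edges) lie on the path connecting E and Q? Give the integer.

8

The MRCA of E and Q is the node subtending ((((G,C),E),(P,I)),((((Q,B),M),R),H)).
From E up to that node: 3 branches. From Q up to the same node: 5 branches. Total: 3 + 5 = 8.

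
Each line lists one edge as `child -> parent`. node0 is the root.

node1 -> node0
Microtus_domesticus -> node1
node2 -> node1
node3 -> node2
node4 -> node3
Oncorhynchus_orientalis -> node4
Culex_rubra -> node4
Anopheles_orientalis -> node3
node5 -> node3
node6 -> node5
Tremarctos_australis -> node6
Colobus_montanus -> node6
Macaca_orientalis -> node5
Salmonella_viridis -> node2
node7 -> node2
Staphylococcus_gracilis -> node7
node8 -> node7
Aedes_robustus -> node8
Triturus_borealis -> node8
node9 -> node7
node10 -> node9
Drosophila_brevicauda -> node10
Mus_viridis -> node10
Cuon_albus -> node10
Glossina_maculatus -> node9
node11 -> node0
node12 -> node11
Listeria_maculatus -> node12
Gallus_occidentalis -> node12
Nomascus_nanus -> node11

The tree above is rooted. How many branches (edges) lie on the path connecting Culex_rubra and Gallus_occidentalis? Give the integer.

8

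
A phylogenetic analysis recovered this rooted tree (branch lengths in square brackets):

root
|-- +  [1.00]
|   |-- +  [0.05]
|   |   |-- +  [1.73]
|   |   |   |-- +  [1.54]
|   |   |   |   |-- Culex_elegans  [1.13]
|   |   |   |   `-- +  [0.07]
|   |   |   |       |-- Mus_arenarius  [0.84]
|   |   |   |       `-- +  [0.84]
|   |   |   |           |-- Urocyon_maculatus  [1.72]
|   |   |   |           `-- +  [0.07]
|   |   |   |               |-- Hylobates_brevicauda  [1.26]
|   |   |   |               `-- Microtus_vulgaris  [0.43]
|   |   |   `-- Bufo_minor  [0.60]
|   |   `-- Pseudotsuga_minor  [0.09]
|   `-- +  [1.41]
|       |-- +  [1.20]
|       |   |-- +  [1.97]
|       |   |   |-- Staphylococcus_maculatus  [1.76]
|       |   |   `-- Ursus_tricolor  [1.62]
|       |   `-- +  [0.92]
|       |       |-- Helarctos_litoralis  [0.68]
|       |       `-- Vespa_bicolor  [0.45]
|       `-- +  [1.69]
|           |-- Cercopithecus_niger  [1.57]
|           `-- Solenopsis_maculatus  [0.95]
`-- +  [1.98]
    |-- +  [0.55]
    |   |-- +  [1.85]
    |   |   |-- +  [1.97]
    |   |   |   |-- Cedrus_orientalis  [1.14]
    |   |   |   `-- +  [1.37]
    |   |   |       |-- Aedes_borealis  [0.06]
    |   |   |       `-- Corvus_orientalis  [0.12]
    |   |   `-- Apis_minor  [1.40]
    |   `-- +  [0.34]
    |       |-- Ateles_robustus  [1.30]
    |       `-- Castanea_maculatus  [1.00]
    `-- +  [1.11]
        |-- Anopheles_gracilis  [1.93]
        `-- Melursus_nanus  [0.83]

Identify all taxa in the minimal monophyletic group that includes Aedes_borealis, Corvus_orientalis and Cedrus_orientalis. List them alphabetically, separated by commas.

Tracing Aedes_borealis: it sits inside (Aedes_borealis,Corvus_orientalis).
Tracing Corvus_orientalis: it sits inside (Aedes_borealis,Corvus_orientalis).
Tracing Cedrus_orientalis: it sits inside (Cedrus_orientalis,(Aedes_borealis,Corvus_orientalis)).
The smallest clade enclosing all 3 is (Cedrus_orientalis,(Aedes_borealis,Corvus_orientalis)); the answer is its 3 terminal taxa in alphabetical order.

Aedes_borealis, Cedrus_orientalis, Corvus_orientalis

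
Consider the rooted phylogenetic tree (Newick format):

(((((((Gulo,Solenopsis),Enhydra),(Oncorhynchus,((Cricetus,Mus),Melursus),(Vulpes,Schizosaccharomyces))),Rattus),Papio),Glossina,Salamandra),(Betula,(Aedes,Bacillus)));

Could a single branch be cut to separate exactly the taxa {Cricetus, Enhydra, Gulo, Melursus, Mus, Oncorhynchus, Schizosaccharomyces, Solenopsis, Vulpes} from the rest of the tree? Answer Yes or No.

The most recent common ancestor of these taxa subtends (((Gulo,Solenopsis),Enhydra),(Oncorhynchus,((Cricetus,Mus),Melursus),(Vulpes,Schizosaccharomyces))).
That clade has exactly 9 tips — every listed taxon and nothing else — so the group is monophyletic.

Yes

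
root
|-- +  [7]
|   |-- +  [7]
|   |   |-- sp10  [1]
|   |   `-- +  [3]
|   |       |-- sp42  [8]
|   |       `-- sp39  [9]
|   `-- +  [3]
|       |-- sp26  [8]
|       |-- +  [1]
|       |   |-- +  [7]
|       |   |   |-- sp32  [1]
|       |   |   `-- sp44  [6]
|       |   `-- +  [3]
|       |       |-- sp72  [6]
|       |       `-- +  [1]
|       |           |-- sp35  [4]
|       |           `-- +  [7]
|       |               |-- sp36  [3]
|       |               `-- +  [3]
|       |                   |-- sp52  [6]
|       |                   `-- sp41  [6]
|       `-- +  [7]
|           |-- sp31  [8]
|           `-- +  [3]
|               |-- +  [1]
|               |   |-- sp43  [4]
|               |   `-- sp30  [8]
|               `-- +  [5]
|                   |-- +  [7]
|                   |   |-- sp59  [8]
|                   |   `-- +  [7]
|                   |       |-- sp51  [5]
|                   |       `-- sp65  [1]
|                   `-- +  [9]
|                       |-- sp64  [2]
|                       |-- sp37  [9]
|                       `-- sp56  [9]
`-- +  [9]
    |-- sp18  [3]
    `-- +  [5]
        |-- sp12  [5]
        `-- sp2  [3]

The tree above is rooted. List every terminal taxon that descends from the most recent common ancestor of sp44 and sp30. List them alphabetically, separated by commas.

Tracing sp44: it sits inside (sp32,sp44).
Tracing sp30: it sits inside (sp43,sp30).
The smallest clade enclosing both is (sp26,((sp32,sp44),(sp72,(sp35,(sp36,(sp52,sp41))))),(sp31,((sp43,sp30),((sp59,(sp51,sp65)),(sp64,sp37,sp56))))); the answer is its 17 terminal taxa in alphabetical order.

sp26, sp30, sp31, sp32, sp35, sp36, sp37, sp41, sp43, sp44, sp51, sp52, sp56, sp59, sp64, sp65, sp72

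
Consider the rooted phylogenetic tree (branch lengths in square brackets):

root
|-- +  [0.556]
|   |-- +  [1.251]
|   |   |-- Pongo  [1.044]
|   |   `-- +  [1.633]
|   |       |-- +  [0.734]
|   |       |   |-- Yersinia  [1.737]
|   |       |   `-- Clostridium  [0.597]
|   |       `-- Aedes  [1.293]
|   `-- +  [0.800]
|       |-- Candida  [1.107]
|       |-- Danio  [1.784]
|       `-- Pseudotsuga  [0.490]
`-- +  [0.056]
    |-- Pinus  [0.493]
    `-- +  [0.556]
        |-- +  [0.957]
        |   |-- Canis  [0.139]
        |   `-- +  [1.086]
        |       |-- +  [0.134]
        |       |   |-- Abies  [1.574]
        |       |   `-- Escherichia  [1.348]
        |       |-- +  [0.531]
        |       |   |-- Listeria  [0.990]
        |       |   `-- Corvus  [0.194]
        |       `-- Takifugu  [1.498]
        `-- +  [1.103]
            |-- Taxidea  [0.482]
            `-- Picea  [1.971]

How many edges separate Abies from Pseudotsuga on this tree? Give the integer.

The MRCA of Abies and Pseudotsuga is the root of the tree.
From Abies up to that node: 6 branches. From Pseudotsuga up to the same node: 3 branches. Total: 6 + 3 = 9.

9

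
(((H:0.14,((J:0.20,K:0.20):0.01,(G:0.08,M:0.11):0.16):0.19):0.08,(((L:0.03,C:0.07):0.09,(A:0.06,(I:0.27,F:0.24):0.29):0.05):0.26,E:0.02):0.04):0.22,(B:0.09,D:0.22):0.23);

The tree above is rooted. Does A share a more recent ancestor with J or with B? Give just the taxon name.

The MRCA of A and J subtends ((H,((J,K),(G,M))),(((L,C),(A,(I,F))),E)) (11 taxa).
The MRCA of A and B is the root, subtending the entire tree (13 taxa).
The first is nested inside the second, so A shares a more recent common ancestor with J.

J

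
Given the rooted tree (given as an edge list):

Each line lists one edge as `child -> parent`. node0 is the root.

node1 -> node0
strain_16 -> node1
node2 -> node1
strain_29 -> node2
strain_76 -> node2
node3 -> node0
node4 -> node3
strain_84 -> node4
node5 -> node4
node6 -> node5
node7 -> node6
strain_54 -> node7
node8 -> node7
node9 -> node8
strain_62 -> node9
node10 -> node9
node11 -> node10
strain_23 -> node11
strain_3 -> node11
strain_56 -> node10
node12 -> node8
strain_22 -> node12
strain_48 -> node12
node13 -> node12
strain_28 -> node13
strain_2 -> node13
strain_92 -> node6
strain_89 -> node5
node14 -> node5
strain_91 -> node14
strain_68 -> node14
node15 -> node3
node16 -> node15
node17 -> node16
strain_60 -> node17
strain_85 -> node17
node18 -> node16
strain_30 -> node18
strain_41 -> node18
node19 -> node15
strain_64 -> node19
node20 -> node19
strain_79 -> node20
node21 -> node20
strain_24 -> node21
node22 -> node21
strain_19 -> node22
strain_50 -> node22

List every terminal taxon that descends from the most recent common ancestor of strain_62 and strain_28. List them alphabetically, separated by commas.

Tracing strain_62: it sits inside (strain_62,((strain_23,strain_3),strain_56)).
Tracing strain_28: it sits inside (strain_28,strain_2).
The smallest clade enclosing both is ((strain_62,((strain_23,strain_3),strain_56)),(strain_22,strain_48,(strain_28,strain_2))); the answer is its 8 terminal taxa in alphabetical order.

strain_2, strain_22, strain_23, strain_28, strain_3, strain_48, strain_56, strain_62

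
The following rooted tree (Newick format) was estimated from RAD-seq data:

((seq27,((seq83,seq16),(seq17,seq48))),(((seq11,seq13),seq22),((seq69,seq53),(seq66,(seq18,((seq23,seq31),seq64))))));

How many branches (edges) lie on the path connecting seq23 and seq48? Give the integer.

11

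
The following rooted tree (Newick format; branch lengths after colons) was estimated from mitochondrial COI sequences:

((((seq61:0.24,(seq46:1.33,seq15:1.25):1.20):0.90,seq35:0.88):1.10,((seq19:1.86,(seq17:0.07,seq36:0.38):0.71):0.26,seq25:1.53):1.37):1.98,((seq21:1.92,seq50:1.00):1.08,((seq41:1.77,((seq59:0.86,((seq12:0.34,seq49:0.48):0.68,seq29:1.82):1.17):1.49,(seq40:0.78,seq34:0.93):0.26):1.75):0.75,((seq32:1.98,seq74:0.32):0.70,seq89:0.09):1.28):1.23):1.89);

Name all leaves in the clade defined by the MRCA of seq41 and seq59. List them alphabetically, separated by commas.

seq12, seq29, seq34, seq40, seq41, seq49, seq59

Tracing seq41: it sits inside (seq41,((seq59,((seq12,seq49),seq29)),(seq40,seq34))).
Tracing seq59: it sits inside (seq59,((seq12,seq49),seq29)).
The smallest clade enclosing both is (seq41,((seq59,((seq12,seq49),seq29)),(seq40,seq34))); the answer is its 7 terminal taxa in alphabetical order.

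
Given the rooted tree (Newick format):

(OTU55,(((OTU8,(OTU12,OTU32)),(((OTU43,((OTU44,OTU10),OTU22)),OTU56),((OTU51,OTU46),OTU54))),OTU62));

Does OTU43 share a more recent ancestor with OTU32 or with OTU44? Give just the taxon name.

The MRCA of OTU43 and OTU44 subtends (OTU43,((OTU44,OTU10),OTU22)) (4 taxa).
The MRCA of OTU43 and OTU32 subtends ((OTU8,(OTU12,OTU32)),(((OTU43,((OTU44,OTU10),OTU22)),OTU56),((OTU51,OTU46),OTU54))) (11 taxa).
The first is nested inside the second, so OTU43 shares a more recent common ancestor with OTU44.

OTU44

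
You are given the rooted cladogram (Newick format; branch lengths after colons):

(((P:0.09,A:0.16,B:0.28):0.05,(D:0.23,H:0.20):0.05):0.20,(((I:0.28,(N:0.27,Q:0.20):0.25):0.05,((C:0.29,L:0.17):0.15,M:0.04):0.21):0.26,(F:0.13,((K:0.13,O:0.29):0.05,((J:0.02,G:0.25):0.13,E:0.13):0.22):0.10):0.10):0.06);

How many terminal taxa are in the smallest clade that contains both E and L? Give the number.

12

The MRCA of E and L is the node subtending (((I,(N,Q)),((C,L),M)),(F,((K,O),((J,G),E)))).
That clade contains 12 terminal taxa: C, E, F, G, I, J, K, L, M, N, O, Q.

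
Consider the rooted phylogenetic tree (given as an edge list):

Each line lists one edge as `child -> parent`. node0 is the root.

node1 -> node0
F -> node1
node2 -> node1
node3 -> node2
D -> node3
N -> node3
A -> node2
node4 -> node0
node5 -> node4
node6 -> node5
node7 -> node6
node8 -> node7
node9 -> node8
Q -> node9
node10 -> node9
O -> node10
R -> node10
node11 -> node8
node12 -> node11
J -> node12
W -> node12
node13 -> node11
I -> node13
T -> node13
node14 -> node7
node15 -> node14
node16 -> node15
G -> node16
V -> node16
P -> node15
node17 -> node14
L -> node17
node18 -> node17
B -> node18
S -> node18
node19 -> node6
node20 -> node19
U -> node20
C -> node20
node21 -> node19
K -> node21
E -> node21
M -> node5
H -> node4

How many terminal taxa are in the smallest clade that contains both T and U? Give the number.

The MRCA of T and U is the node subtending ((((Q,(O,R)),((J,W),(I,T))),(((G,V),P),(L,(B,S)))),((U,C),(K,E))).
That clade contains 17 terminal taxa: B, C, E, G, I, J, K, L, O, P, Q, R, S, T, U, V, W.

17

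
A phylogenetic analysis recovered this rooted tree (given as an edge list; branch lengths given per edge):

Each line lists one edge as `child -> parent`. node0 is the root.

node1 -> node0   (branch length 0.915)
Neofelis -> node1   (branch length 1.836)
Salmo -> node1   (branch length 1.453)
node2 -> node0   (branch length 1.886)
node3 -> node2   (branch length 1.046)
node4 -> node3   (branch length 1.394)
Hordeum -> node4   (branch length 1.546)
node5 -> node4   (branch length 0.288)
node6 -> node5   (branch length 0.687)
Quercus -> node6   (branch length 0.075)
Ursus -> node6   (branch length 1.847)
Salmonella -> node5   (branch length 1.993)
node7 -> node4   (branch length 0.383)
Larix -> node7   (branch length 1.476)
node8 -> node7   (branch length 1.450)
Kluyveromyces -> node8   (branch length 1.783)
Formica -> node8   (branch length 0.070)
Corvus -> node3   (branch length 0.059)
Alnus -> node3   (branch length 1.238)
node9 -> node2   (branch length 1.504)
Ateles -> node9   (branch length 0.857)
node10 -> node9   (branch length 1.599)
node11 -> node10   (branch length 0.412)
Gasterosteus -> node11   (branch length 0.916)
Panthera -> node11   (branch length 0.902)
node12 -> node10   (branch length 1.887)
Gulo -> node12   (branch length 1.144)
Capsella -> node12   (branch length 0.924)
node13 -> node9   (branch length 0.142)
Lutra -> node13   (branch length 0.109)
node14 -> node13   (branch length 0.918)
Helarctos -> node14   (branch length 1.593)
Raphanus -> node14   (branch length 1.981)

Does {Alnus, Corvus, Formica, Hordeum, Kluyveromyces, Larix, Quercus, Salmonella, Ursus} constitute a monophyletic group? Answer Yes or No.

Yes

The most recent common ancestor of these taxa subtends ((Hordeum,((Quercus,Ursus),Salmonella),(Larix,(Kluyveromyces,Formica))),Corvus,Alnus).
That clade has exactly 9 tips — every listed taxon and nothing else — so the group is monophyletic.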